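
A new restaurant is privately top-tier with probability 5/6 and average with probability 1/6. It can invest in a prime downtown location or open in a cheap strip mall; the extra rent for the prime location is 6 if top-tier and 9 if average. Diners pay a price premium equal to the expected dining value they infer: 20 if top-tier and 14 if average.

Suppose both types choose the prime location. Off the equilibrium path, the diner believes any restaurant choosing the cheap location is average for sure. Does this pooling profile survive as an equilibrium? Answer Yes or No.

No

On path, the diner holds the prior and pays 5/6·20 + 1/6·14 = 19. Off path (the cheap location), believing average, it pays 14.
top-tier: the prime location nets 19 − 6 = 13; the cheap location nets 14. top-tier would deviate.
average: the prime location nets 19 − 9 = 10; the cheap location nets 14. average would deviate.
A type deviates, so pooling fails.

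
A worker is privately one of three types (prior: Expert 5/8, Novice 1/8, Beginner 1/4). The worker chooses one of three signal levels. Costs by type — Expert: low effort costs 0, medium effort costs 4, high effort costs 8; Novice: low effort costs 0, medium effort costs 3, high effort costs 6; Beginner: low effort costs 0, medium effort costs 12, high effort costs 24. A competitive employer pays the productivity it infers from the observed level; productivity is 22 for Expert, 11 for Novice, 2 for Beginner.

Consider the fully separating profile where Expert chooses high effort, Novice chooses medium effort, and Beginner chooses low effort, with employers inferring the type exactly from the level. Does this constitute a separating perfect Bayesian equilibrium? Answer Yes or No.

Separating wages: high effort → 22, medium effort → 11, low effort → 2.
Expert (assigned high effort): low effort: 2 − 0 = 2; medium effort: 11 − 4 = 7; high effort: 22 − 8 = 14. Expert stays.
Novice (assigned medium effort): low effort: 2 − 0 = 2; medium effort: 11 − 3 = 8; high effort: 22 − 6 = 16. Novice prefers high effort.
Beginner (assigned low effort): low effort: 2 − 0 = 2; medium effort: 11 − 12 = -1; high effort: 22 − 24 = -2. Beginner stays.
At least one type deviates; the separating profile fails.

No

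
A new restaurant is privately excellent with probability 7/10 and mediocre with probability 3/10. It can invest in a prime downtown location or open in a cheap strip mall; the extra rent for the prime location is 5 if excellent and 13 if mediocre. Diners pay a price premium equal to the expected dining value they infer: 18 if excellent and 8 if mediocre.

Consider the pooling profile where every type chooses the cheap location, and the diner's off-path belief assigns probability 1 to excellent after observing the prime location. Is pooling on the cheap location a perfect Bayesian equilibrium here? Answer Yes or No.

On path, the diner holds the prior and pays 7/10·18 + 3/10·8 = 15. Off path (the prime location), believing excellent, it pays 18.
excellent: the cheap location nets 15; the prime location nets 18 − 5 = 13. excellent stays.
mediocre: the cheap location nets 15; the prime location nets 18 − 13 = 5. mediocre stays.
No type deviates, so pooling is sustained.

Yes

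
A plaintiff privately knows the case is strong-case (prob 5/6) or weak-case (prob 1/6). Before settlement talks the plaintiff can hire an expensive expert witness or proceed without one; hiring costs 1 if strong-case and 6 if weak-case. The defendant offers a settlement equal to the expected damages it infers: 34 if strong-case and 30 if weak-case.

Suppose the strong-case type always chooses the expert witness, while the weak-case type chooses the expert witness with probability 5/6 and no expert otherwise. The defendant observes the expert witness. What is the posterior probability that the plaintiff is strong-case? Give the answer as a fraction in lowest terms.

6/7

P(the expert witness) = (5/6)·1 + (1/6)·(5/6) = 35/36.
By Bayes' rule, P(strong-case | the expert witness) = (5/6) / (35/36) = 6/7.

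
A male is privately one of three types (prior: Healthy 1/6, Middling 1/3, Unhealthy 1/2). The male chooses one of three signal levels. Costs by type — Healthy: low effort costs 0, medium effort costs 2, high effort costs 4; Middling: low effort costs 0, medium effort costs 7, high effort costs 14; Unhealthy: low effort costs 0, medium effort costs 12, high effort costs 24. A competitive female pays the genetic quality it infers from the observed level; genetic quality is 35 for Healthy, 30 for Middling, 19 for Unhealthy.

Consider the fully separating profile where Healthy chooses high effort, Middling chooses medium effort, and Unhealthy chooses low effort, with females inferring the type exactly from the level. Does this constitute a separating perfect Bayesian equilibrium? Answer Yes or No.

Separating mating payoffs: high effort → 35, medium effort → 30, low effort → 19.
Healthy (assigned high effort): low effort: 19 − 0 = 19; medium effort: 30 − 2 = 28; high effort: 35 − 4 = 31. Healthy stays.
Middling (assigned medium effort): low effort: 19 − 0 = 19; medium effort: 30 − 7 = 23; high effort: 35 − 14 = 21. Middling stays.
Unhealthy (assigned low effort): low effort: 19 − 0 = 19; medium effort: 30 − 12 = 18; high effort: 35 − 24 = 11. Unhealthy stays.
Every type prefers its assigned level; separation holds.

Yes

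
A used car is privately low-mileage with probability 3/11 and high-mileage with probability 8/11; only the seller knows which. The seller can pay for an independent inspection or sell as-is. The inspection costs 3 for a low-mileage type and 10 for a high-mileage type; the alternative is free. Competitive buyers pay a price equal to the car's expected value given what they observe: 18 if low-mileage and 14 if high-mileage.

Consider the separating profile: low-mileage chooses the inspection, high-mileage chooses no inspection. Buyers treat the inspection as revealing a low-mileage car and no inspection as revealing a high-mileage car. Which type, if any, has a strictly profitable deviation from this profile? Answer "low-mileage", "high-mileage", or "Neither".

Neither

The inspection pays 18; no inspection pays 14.
low-mileage: assigned the inspection, nets 18 − 3 = 15; deviating to no inspection nets 14.
high-mileage: assigned no inspection, nets 14; deviating to the inspection nets 18 − 10 = 8.
Both types strictly prefer their assigned action; no profitable deviation.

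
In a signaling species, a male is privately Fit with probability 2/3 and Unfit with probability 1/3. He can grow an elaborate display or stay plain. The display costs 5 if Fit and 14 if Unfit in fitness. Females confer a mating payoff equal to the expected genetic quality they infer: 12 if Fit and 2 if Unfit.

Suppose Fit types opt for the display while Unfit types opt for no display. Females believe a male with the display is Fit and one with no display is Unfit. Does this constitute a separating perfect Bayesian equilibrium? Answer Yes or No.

Yes

Under these beliefs, the display earns mating payoff 12 and no display earns mating payoff 2.
Fit: the display nets 12 − 5 = 7; no display nets 2. Fit prefers the display.
Unfit: the display nets 12 − 14 = -2; no display nets 2. Unfit prefers no display.
Neither type deviates, so the separating profile is an equilibrium.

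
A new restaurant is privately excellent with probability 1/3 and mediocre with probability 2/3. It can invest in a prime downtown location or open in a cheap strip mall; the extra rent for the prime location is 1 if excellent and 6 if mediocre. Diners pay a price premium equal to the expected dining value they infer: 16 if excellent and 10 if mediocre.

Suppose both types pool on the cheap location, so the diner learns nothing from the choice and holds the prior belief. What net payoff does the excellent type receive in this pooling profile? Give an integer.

12

Pooled price premium = 1/3·16 + 2/3·10 = 12.
excellent pays no cost for the cheap location, so net payoff = 12.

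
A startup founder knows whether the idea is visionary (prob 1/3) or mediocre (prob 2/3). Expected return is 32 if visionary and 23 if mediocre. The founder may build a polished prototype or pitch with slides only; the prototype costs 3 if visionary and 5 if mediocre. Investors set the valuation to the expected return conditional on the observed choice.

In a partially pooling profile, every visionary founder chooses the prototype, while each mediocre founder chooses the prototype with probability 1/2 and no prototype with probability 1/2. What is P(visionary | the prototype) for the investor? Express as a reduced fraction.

P(the prototype) = (1/3)·1 + (2/3)·(1/2) = 2/3.
By Bayes' rule, P(visionary | the prototype) = (1/3) / (2/3) = 1/2.

1/2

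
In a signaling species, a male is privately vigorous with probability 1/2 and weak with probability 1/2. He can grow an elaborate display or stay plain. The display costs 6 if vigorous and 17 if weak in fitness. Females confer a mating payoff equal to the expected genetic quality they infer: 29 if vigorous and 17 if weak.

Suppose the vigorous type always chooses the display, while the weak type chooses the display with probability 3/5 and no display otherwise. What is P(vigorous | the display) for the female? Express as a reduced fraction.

5/8

P(the display) = (1/2)·1 + (1/2)·(3/5) = 4/5.
By Bayes' rule, P(vigorous | the display) = (1/2) / (4/5) = 5/8.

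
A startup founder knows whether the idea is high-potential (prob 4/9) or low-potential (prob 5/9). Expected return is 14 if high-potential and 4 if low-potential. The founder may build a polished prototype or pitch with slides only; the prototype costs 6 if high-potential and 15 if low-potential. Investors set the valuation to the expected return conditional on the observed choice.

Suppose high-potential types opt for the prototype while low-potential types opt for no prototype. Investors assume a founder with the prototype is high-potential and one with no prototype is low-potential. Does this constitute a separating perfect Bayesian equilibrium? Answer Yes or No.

Under these beliefs, the prototype earns valuation 14 and no prototype earns valuation 4.
high-potential: the prototype nets 14 − 6 = 8; no prototype nets 4. high-potential prefers the prototype.
low-potential: the prototype nets 14 − 15 = -1; no prototype nets 4. low-potential prefers no prototype.
Neither type deviates, so the separating profile is an equilibrium.

Yes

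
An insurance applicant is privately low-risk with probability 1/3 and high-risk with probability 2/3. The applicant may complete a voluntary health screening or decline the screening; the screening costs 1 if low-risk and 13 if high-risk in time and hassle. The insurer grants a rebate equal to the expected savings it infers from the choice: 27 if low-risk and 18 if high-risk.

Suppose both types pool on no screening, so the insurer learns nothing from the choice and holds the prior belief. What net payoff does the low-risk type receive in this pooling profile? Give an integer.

21

Pooled rebate = 1/3·27 + 2/3·18 = 21.
low-risk pays no cost for no screening, so net payoff = 21.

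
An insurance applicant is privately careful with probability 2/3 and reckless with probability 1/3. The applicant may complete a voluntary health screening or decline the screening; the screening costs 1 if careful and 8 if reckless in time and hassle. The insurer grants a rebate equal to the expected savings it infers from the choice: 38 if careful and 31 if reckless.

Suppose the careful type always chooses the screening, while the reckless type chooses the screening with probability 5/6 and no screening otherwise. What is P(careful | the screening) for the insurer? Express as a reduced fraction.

12/17

P(the screening) = (2/3)·1 + (1/3)·(5/6) = 17/18.
By Bayes' rule, P(careful | the screening) = (2/3) / (17/18) = 12/17.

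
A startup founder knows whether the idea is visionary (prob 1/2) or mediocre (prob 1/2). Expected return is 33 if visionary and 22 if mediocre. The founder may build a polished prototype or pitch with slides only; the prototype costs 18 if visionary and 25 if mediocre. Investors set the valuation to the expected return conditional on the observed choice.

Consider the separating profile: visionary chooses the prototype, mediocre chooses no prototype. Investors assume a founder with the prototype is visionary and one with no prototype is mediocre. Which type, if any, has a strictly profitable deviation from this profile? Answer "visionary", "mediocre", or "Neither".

visionary

The prototype pays 33; no prototype pays 22.
visionary: assigned the prototype, nets 33 − 18 = 15; deviating to no prototype nets 22.
mediocre: assigned no prototype, nets 22; deviating to the prototype nets 33 − 25 = 8.
The visionary type gains 7 by deviating.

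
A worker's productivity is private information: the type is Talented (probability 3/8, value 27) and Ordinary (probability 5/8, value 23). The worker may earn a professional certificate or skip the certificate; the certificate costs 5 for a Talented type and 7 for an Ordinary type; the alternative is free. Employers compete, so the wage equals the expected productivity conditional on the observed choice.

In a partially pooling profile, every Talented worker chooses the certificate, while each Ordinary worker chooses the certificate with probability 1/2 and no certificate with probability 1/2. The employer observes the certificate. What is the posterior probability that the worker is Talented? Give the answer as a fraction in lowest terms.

P(the certificate) = (3/8)·1 + (5/8)·(1/2) = 11/16.
By Bayes' rule, P(Talented | the certificate) = (3/8) / (11/16) = 6/11.

6/11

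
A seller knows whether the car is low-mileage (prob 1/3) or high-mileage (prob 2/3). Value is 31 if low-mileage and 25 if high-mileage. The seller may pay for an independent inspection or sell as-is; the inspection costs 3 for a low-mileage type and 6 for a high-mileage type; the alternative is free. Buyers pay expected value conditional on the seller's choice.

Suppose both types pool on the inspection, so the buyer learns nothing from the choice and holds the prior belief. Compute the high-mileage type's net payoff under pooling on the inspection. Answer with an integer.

Pooled price = 1/3·31 + 2/3·25 = 27.
high-mileage pays cost 6 for the inspection, so net payoff = 27 − 6 = 21.

21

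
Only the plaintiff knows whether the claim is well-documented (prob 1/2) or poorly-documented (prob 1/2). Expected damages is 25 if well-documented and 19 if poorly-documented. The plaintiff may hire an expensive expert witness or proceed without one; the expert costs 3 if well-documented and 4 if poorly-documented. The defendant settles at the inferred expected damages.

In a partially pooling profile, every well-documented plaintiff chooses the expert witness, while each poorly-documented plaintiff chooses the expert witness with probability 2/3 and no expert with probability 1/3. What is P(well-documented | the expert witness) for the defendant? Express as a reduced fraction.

3/5

P(the expert witness) = (1/2)·1 + (1/2)·(2/3) = 5/6.
By Bayes' rule, P(well-documented | the expert witness) = (1/2) / (5/6) = 3/5.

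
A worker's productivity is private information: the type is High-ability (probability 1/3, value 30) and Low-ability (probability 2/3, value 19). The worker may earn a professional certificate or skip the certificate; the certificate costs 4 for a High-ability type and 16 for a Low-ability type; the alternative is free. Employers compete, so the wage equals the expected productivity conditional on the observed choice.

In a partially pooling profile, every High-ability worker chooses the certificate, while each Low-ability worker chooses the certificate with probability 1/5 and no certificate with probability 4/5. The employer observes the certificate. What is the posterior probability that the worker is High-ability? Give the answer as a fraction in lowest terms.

P(the certificate) = (1/3)·1 + (2/3)·(1/5) = 7/15.
By Bayes' rule, P(High-ability | the certificate) = (1/3) / (7/15) = 5/7.

5/7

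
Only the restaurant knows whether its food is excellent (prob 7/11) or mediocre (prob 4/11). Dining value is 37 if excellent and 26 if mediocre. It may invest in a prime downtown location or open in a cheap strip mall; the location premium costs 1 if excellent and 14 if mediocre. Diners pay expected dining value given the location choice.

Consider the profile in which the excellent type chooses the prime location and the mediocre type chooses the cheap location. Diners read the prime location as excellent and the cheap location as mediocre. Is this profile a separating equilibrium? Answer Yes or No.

Under these beliefs, the prime location earns price premium 37 and the cheap location earns price premium 26.
excellent: the prime location nets 37 − 1 = 36; the cheap location nets 26. excellent prefers the prime location.
mediocre: the prime location nets 37 − 14 = 23; the cheap location nets 26. mediocre prefers the cheap location.
Neither type deviates, so the separating profile is an equilibrium.

Yes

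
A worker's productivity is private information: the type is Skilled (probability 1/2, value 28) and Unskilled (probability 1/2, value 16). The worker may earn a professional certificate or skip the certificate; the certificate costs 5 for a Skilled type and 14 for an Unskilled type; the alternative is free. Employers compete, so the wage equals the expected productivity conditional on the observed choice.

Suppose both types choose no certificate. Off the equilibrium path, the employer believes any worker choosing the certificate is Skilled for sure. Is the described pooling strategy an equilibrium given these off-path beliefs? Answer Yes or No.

On path, the employer holds the prior and pays 1/2·28 + 1/2·16 = 22. Off path (the certificate), believing Skilled, it pays 28.
Skilled: no certificate nets 22; the certificate nets 28 − 5 = 23. Skilled would deviate.
Unskilled: no certificate nets 22; the certificate nets 28 − 14 = 14. Unskilled stays.
A type deviates, so pooling fails.

No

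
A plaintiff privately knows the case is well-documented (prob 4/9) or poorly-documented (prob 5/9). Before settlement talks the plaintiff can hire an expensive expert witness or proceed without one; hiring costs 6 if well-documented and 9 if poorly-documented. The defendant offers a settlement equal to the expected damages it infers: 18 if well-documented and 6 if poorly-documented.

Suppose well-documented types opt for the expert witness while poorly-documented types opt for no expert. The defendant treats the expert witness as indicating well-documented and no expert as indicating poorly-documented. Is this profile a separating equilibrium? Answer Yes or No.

Under these beliefs, the expert witness earns settlement 18 and no expert earns settlement 6.
well-documented: the expert witness nets 18 − 6 = 12; no expert nets 6. well-documented prefers the expert witness.
poorly-documented: the expert witness nets 18 − 9 = 9; no expert nets 6. poorly-documented would deviate to the expert witness.
poorly-documented has a profitable deviation, so the profile is not an equilibrium.

No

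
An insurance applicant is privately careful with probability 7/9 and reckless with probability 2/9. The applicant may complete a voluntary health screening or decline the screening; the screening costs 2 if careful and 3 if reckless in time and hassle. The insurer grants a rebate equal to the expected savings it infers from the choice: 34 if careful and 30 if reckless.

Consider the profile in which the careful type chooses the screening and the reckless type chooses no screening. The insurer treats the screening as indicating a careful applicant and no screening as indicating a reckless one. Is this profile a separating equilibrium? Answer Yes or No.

Under these beliefs, the screening earns rebate 34 and no screening earns rebate 30.
careful: the screening nets 34 − 2 = 32; no screening nets 30. careful prefers the screening.
reckless: the screening nets 34 − 3 = 31; no screening nets 30. reckless would deviate to the screening.
reckless has a profitable deviation, so the profile is not an equilibrium.

No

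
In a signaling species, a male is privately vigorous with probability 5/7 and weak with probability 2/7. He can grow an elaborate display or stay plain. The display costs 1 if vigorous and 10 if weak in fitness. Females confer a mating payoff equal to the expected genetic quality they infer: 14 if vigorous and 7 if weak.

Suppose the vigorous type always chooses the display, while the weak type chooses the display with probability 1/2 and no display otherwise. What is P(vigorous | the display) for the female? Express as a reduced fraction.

5/6

P(the display) = (5/7)·1 + (2/7)·(1/2) = 6/7.
By Bayes' rule, P(vigorous | the display) = (5/7) / (6/7) = 5/6.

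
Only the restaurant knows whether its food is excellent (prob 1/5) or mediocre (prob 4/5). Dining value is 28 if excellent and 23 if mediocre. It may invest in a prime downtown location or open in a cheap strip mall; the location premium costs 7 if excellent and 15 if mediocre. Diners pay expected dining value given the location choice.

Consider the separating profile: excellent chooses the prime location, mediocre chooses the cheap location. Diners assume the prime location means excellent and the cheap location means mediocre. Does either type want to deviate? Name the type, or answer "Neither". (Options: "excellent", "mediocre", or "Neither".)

The prime location pays 28; the cheap location pays 23.
excellent: assigned the prime location, nets 28 − 7 = 21; deviating to the cheap location nets 23.
mediocre: assigned the cheap location, nets 23; deviating to the prime location nets 28 − 15 = 13.
The excellent type gains 2 by deviating.

excellent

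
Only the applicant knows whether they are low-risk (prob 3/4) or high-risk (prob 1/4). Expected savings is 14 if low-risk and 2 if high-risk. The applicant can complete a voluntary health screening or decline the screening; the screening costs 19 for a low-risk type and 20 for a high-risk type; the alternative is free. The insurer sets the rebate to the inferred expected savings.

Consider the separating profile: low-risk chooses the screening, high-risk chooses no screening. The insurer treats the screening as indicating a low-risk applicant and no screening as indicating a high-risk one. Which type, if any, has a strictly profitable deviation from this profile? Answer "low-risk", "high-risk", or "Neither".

low-risk

The screening pays 14; no screening pays 2.
low-risk: assigned the screening, nets 14 − 19 = -5; deviating to no screening nets 2.
high-risk: assigned no screening, nets 2; deviating to the screening nets 14 − 20 = -6.
The low-risk type gains 7 by deviating.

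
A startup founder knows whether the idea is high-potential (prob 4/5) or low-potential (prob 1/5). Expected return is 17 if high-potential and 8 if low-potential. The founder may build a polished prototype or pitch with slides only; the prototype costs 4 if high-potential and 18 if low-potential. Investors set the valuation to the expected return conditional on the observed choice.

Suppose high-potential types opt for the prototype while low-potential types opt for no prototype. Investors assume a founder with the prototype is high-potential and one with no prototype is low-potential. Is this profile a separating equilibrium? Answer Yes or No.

Yes

Under these beliefs, the prototype earns valuation 17 and no prototype earns valuation 8.
high-potential: the prototype nets 17 − 4 = 13; no prototype nets 8. high-potential prefers the prototype.
low-potential: the prototype nets 17 − 18 = -1; no prototype nets 8. low-potential prefers no prototype.
Neither type deviates, so the separating profile is an equilibrium.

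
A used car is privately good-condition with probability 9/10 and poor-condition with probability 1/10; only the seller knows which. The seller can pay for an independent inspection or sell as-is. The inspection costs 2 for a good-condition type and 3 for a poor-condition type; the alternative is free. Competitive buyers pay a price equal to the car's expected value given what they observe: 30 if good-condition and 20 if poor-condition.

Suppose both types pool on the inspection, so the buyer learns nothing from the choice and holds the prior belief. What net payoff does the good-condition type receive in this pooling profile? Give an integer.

27

Pooled price = 9/10·30 + 1/10·20 = 29.
good-condition pays cost 2 for the inspection, so net payoff = 29 − 2 = 27.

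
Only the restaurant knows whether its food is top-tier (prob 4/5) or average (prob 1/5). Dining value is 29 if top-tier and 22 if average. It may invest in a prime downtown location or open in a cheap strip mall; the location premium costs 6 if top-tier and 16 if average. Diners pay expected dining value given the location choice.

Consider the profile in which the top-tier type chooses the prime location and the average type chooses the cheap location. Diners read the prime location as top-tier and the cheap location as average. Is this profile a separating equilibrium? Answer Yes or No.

Yes

Under these beliefs, the prime location earns price premium 29 and the cheap location earns price premium 22.
top-tier: the prime location nets 29 − 6 = 23; the cheap location nets 22. top-tier prefers the prime location.
average: the prime location nets 29 − 16 = 13; the cheap location nets 22. average prefers the cheap location.
Neither type deviates, so the separating profile is an equilibrium.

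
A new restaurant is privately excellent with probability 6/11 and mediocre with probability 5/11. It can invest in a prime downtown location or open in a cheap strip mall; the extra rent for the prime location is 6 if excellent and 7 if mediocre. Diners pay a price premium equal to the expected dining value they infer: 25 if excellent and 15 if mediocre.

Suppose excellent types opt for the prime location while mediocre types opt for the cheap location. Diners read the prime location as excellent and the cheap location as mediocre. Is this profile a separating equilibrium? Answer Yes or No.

Under these beliefs, the prime location earns price premium 25 and the cheap location earns price premium 15.
excellent: the prime location nets 25 − 6 = 19; the cheap location nets 15. excellent prefers the prime location.
mediocre: the prime location nets 25 − 7 = 18; the cheap location nets 15. mediocre would deviate to the prime location.
mediocre has a profitable deviation, so the profile is not an equilibrium.

No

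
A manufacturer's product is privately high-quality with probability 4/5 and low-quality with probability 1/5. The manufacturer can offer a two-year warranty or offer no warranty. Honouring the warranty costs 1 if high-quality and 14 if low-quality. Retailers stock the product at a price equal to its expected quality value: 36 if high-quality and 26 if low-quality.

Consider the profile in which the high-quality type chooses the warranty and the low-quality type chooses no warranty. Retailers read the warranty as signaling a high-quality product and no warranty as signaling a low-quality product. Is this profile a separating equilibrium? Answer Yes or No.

Yes

Under these beliefs, the warranty earns price 36 and no warranty earns price 26.
high-quality: the warranty nets 36 − 1 = 35; no warranty nets 26. high-quality prefers the warranty.
low-quality: the warranty nets 36 − 14 = 22; no warranty nets 26. low-quality prefers no warranty.
Neither type deviates, so the separating profile is an equilibrium.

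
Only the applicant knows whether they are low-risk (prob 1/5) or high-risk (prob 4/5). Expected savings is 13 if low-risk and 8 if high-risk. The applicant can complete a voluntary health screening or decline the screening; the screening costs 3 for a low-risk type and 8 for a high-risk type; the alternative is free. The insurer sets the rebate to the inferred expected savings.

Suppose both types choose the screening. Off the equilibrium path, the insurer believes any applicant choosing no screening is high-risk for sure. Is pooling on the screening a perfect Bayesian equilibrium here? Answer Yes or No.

No

On path, the insurer holds the prior and pays 1/5·13 + 4/5·8 = 9. Off path (no screening), believing high-risk, it pays 8.
low-risk: the screening nets 9 − 3 = 6; no screening nets 8. low-risk would deviate.
high-risk: the screening nets 9 − 8 = 1; no screening nets 8. high-risk would deviate.
A type deviates, so pooling fails.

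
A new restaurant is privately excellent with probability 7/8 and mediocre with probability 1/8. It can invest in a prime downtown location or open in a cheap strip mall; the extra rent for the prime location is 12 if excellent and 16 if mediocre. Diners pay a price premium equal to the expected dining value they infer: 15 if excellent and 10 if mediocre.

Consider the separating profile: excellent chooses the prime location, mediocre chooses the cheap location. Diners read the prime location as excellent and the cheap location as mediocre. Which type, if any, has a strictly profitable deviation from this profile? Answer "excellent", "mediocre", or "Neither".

The prime location pays 15; the cheap location pays 10.
excellent: assigned the prime location, nets 15 − 12 = 3; deviating to the cheap location nets 10.
mediocre: assigned the cheap location, nets 10; deviating to the prime location nets 15 − 16 = -1.
The excellent type gains 7 by deviating.

excellent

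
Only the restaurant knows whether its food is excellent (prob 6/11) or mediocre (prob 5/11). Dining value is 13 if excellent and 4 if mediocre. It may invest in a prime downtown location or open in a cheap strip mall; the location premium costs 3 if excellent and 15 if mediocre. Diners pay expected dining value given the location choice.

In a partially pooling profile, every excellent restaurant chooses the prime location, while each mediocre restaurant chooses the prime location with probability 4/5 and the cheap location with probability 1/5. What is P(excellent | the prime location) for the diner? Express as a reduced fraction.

3/5

P(the prime location) = (6/11)·1 + (5/11)·(4/5) = 10/11.
By Bayes' rule, P(excellent | the prime location) = (6/11) / (10/11) = 3/5.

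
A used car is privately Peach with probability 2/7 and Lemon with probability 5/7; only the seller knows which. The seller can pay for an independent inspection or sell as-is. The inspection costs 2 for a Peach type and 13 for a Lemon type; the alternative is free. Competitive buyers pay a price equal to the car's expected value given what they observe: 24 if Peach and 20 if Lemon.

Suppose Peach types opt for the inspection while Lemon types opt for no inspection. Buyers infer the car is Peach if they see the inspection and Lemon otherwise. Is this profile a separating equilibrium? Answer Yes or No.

Yes

Under these beliefs, the inspection earns price 24 and no inspection earns price 20.
Peach: the inspection nets 24 − 2 = 22; no inspection nets 20. Peach prefers the inspection.
Lemon: the inspection nets 24 − 13 = 11; no inspection nets 20. Lemon prefers no inspection.
Neither type deviates, so the separating profile is an equilibrium.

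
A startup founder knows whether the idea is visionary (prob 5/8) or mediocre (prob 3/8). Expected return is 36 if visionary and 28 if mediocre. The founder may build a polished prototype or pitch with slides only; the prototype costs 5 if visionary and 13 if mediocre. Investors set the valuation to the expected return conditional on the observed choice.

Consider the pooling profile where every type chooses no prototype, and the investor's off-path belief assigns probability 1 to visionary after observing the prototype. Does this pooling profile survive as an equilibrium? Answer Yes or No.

Yes

On path, the investor holds the prior and pays 5/8·36 + 3/8·28 = 33. Off path (the prototype), believing visionary, it pays 36.
visionary: no prototype nets 33; the prototype nets 36 − 5 = 31. visionary stays.
mediocre: no prototype nets 33; the prototype nets 36 − 13 = 23. mediocre stays.
No type deviates, so pooling is sustained.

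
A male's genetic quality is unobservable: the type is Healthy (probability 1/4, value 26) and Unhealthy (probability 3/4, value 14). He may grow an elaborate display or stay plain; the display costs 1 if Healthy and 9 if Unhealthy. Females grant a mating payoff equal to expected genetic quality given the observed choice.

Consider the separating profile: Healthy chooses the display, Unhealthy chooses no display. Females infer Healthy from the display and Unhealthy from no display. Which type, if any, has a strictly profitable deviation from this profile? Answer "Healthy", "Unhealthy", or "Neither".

The display pays 26; no display pays 14.
Healthy: assigned the display, nets 26 − 1 = 25; deviating to no display nets 14.
Unhealthy: assigned no display, nets 14; deviating to the display nets 26 − 9 = 17.
The Unhealthy type gains 3 by deviating.

Unhealthy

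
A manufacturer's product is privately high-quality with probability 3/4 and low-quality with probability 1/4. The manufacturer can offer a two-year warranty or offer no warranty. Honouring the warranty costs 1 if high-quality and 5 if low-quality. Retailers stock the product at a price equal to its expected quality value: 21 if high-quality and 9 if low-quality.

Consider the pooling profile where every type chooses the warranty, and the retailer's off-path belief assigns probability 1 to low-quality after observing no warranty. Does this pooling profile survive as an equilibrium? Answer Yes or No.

On path, the retailer holds the prior and pays 3/4·21 + 1/4·9 = 18. Off path (no warranty), believing low-quality, it pays 9.
high-quality: the warranty nets 18 − 1 = 17; no warranty nets 9. high-quality stays.
low-quality: the warranty nets 18 − 5 = 13; no warranty nets 9. low-quality stays.
No type deviates, so pooling is sustained.

Yes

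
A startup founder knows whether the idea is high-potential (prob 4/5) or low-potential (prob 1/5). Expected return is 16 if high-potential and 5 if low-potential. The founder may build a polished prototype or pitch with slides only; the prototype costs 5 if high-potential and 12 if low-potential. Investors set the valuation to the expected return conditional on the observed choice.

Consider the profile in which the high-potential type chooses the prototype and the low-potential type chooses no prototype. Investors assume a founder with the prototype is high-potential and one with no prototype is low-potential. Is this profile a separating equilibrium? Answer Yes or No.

Yes

Under these beliefs, the prototype earns valuation 16 and no prototype earns valuation 5.
high-potential: the prototype nets 16 − 5 = 11; no prototype nets 5. high-potential prefers the prototype.
low-potential: the prototype nets 16 − 12 = 4; no prototype nets 5. low-potential prefers no prototype.
Neither type deviates, so the separating profile is an equilibrium.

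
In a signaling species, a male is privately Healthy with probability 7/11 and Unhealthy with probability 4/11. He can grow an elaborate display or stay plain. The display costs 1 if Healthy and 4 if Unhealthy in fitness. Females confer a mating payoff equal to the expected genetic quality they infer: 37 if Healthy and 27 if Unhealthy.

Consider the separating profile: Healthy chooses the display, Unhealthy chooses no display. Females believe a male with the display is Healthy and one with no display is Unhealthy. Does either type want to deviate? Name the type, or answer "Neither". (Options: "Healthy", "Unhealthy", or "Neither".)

Unhealthy

The display pays 37; no display pays 27.
Healthy: assigned the display, nets 37 − 1 = 36; deviating to no display nets 27.
Unhealthy: assigned no display, nets 27; deviating to the display nets 37 − 4 = 33.
The Unhealthy type gains 6 by deviating.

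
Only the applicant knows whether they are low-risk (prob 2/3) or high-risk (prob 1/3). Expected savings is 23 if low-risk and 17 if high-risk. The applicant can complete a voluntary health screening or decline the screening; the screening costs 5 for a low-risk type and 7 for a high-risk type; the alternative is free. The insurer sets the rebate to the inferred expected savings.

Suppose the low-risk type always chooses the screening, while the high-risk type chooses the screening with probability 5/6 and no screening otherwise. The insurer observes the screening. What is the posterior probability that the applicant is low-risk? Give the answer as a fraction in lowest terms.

P(the screening) = (2/3)·1 + (1/3)·(5/6) = 17/18.
By Bayes' rule, P(low-risk | the screening) = (2/3) / (17/18) = 12/17.

12/17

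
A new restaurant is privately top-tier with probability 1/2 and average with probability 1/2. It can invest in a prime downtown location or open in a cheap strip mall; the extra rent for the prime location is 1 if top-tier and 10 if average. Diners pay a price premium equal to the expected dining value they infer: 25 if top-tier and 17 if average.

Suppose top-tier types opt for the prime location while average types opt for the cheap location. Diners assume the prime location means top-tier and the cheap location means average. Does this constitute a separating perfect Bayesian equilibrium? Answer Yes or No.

Under these beliefs, the prime location earns price premium 25 and the cheap location earns price premium 17.
top-tier: the prime location nets 25 − 1 = 24; the cheap location nets 17. top-tier prefers the prime location.
average: the prime location nets 25 − 10 = 15; the cheap location nets 17. average prefers the cheap location.
Neither type deviates, so the separating profile is an equilibrium.

Yes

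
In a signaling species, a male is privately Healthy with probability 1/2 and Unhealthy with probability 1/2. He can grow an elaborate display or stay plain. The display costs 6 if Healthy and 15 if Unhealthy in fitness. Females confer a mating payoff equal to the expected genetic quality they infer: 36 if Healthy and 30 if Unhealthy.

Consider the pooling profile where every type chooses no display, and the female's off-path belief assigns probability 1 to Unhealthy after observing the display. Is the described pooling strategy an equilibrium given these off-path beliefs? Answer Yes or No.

Yes

On path, the female holds the prior and pays 1/2·36 + 1/2·30 = 33. Off path (the display), believing Unhealthy, it pays 30.
Healthy: no display nets 33; the display nets 30 − 6 = 24. Healthy stays.
Unhealthy: no display nets 33; the display nets 30 − 15 = 15. Unhealthy stays.
No type deviates, so pooling is sustained.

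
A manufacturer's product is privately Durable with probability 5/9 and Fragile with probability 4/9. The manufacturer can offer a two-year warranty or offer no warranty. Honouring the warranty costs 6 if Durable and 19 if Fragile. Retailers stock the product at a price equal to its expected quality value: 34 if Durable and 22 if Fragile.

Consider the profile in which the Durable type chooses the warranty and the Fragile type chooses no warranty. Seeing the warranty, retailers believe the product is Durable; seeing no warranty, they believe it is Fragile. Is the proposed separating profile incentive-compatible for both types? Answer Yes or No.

Yes

Under these beliefs, the warranty earns price 34 and no warranty earns price 22.
Durable: the warranty nets 34 − 6 = 28; no warranty nets 22. Durable prefers the warranty.
Fragile: the warranty nets 34 − 19 = 15; no warranty nets 22. Fragile prefers no warranty.
Neither type deviates, so the separating profile is an equilibrium.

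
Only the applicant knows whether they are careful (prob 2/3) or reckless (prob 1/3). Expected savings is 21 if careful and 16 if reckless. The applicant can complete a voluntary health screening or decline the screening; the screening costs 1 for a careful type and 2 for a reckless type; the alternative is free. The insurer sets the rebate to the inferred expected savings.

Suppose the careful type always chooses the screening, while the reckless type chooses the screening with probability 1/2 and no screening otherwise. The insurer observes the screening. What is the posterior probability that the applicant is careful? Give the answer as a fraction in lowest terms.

4/5

P(the screening) = (2/3)·1 + (1/3)·(1/2) = 5/6.
By Bayes' rule, P(careful | the screening) = (2/3) / (5/6) = 4/5.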